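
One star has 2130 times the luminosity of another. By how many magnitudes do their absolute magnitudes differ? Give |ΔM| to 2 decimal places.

|ΔM| ≈ 8.32

Pogson: ΔM = −2.5 log₁₀(ratio) = −2.5 log₁₀(2130) = −2.5 × 3.3284 = -8.321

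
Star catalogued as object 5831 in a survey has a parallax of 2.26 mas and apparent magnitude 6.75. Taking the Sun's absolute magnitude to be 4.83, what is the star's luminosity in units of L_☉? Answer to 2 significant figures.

d = 1/p = 1000/2.26 mas = 442.5 pc
M = m − 5 log₁₀ d + 5 = 6.75 − 5·2.6459 + 5 = -1.479
M − M_☉ = -1.479 − 4.83 = -6.309
L/L_☉ = 10^(−0.4 × -6.309) = 334.0

L/L_☉ ≈ 330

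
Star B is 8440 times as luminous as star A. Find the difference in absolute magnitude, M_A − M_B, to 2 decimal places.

Pogson: ΔM = −2.5 log₁₀(ratio) = −2.5 log₁₀(8440) = −2.5 × 3.9263 = -9.816
Star B is brighter so has the smaller magnitude: M_A − M_B is positive.

M_A − M_B ≈ 9.82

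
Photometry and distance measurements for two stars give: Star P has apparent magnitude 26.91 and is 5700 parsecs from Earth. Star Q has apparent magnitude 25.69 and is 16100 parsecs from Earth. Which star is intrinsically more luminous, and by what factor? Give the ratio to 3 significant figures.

Star P: M = m − 5 log₁₀ d + 5 = 26.91 − 5·3.7559 + 5 = 13.131
Star Q: M = m − 5 log₁₀ d + 5 = 25.69 − 5·4.2068 + 5 = 9.656
ΔM = M_P − M_Q = 13.131 − (9.656) = 3.475; smaller M is more luminous → Star Q.
L ratio = 10^(0.4 |ΔM|) = 10^1.390 = 24.54

Star Q is more luminous, by a factor of 24.5.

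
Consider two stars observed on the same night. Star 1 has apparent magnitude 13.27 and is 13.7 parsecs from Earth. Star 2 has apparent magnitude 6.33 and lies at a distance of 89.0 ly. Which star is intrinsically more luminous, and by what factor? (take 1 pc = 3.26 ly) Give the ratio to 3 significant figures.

Star 2 is more luminous, by a factor of 2370.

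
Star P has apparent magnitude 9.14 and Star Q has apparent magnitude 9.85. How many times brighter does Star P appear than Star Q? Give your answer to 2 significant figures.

Magnitude difference = -0.71
Flux ratio = 10^(−0.4 Δm) = 10^(−0.4 × -0.71) = 10^0.284 = 1.923

1.9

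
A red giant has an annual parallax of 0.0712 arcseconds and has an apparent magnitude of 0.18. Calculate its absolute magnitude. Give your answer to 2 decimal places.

M ≈ -0.56

d = 1/p = 1/0.0712″ = 14.04 pc
5 log₁₀(d/10 pc) = 5 log₁₀(14.04) − 5 = 0.738
M = m − 5 log₁₀(d/10) = 0.18 − 0.738 = -0.558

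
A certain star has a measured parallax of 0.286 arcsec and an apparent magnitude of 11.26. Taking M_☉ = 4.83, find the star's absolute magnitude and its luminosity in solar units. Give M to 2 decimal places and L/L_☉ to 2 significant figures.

M ≈ 13.54; L/L_☉ ≈ 3.3×10^-4

d = 1/p = 1/0.286″ = 3.497 pc
M = m − 5 log₁₀ d + 5 = 11.26 − 5·0.5436 + 5 = 13.542
M − M_☉ = 13.542 − 4.83 = 8.712
L/L_☉ = 10^(−0.4 × 8.712) = 3.275×10^-4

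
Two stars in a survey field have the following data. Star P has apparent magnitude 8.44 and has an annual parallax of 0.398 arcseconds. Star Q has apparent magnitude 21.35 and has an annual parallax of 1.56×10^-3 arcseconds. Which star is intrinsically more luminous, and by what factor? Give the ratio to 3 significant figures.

Star P is more luminous, by a factor of 2.24.

Star P: d = 1/p = 1/0.398″ = 2.513 pc
Star P: M = m − 5 log₁₀ d + 5 = 8.44 − 5·0.4001 + 5 = 11.439
Star Q: d = 1/p = 1/1.56×10^-3″ = 641.0 pc
Star Q: M = m − 5 log₁₀ d + 5 = 21.35 − 5·2.8069 + 5 = 12.316
ΔM = M_P − M_Q = 11.439 − (12.316) = -0.876; smaller M is more luminous → Star P.
L ratio = 10^(0.4 |ΔM|) = 10^0.350 = 2.241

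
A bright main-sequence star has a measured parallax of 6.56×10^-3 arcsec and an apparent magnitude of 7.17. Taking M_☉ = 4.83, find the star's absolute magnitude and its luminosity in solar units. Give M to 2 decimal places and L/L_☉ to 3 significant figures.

d = 1/p = 1/6.56×10^-3″ = 152.4 pc
M = m − 5 log₁₀ d + 5 = 7.17 − 5·2.1831 + 5 = 1.255
M − M_☉ = 1.255 − 4.83 = -3.575
L/L_☉ = 10^(−0.4 × -3.575) = 26.93

M ≈ 1.25; L/L_☉ ≈ 26.9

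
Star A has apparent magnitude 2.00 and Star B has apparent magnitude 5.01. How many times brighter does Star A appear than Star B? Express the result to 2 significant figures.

16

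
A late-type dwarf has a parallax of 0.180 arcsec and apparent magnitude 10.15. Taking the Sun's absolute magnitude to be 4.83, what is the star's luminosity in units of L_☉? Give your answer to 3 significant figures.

L/L_☉ ≈ 2.30×10^-3

d = 1/p = 1/0.180″ = 5.556 pc
M = m − 5 log₁₀ d + 5 = 10.15 − 5·0.7447 + 5 = 11.426
M − M_☉ = 11.426 − 4.83 = 6.596
L/L_☉ = 10^(−0.4 × 6.596) = 2.299×10^-3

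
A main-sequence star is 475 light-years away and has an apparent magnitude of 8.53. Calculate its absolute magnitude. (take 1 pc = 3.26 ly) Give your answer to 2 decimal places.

d = 475 ly / 3.26 = 145.7 pc
5 log₁₀(d/10 pc) = 5 log₁₀(145.7) − 5 = 5.817
M = m − 5 log₁₀(d/10) = 8.53 − 5.817 = 2.713

M ≈ 2.71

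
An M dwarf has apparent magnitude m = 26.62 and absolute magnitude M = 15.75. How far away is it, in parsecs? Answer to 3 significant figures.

Distance modulus: m − M = 26.62 − (15.75) = 10.870
m − M = 5 log₁₀ d − 5
log₁₀ d = (m − M)/5 + 1 = 3.1740
d = 10^3.1740 = 1493 pc

d ≈ 1490 pc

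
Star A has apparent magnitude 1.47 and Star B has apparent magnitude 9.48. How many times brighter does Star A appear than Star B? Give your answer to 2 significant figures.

1600

Magnitude difference = -8.01
Flux ratio = 10^(−0.4 Δm) = 10^(−0.4 × -8.01) = 10^3.204 = 1600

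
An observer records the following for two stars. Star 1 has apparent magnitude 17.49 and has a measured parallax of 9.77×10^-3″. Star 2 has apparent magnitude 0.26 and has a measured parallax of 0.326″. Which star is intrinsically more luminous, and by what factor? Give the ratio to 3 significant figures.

Star 2 is more luminous, by a factor of 7000.

Star 1: d = 1/p = 1/9.77×10^-3″ = 102.4 pc
Star 1: M = m − 5 log₁₀ d + 5 = 17.49 − 5·2.0101 + 5 = 12.439
Star 2: d = 1/p = 1/0.326″ = 3.067 pc
Star 2: M = m − 5 log₁₀ d + 5 = 0.26 − 5·0.4868 + 5 = 2.826
ΔM = M_1 − M_2 = 12.439 − (2.826) = 9.613; smaller M is more luminous → Star 2.
L ratio = 10^(0.4 |ΔM|) = 10^3.845 = 7004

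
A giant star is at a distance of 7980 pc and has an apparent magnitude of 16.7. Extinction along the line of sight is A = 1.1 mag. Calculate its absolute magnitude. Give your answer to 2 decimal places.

5 log₁₀(d/10 pc) = 5 log₁₀(7980) − 5 = 14.510
M = m − 5 log₁₀(d/10) − A = 16.7 − 14.510 − 1.1 = 1.090

M ≈ 1.09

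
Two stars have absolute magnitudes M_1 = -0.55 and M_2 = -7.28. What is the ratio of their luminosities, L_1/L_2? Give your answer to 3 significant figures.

L_1/L_2 ≈ 2.03×10^-3

ΔM = M_1 − M_2 = 6.73
L_1/L_2 = 10^(−0.4 ΔM) = 10^-2.692 = 2.032×10^-3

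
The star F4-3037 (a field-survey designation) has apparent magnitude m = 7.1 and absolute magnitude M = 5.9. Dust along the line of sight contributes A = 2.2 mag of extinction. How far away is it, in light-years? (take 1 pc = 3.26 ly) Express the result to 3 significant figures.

m − M = 5 log₁₀(d/10 pc) + A  ⇒  7.1 − (5.9) − 2.2 = 5 log₁₀(d/10)
-1.000 = 5 log₁₀(d/10)
log₁₀ d = (m − M − A)/5 + 1 = 0.8000
d = 10^0.8000 = 6.310 pc
= 20.57 ly

d ≈ 20.6 ly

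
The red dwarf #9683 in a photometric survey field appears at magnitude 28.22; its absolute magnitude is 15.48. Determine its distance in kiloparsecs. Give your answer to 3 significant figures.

d ≈ 3.53 kpc

μ = m − M = 12.740
m − M = 5 log₁₀ d − 5
log₁₀ d = (m − M)/5 + 1 = 3.5480
d = 10^3.5480 = 3532 pc
= 3.532 kpc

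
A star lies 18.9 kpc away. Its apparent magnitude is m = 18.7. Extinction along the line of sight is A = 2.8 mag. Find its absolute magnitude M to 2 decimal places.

d = 18.9 kpc = 18900 pc
5 log₁₀(d/10 pc) = 5 log₁₀(18900) − 5 = 16.382
M = m − 5 log₁₀(d/10) − A = 18.7 − 16.382 − 2.8 = -0.482

M ≈ -0.48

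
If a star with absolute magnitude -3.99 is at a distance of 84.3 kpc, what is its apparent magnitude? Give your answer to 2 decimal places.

d = 84.3 kpc = 84300 pc
m = M + 5 log₁₀ d − 5 = -3.99 + 5·4.9258 − 5 = 15.639

m ≈ 15.64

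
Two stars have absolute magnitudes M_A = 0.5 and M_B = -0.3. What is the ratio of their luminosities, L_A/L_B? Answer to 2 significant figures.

ΔM = M_A − M_B = 0.8
L_A/L_B = 10^(−0.4 ΔM) = 10^-0.320 = 0.4786

L_A/L_B ≈ 0.48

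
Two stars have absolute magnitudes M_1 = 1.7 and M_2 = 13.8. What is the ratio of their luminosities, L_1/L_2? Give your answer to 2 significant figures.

L_1/L_2 ≈ 69000

ΔM = M_1 − M_2 = -12.1
L_1/L_2 = 10^(−0.4 ΔM) = 10^4.840 = 69180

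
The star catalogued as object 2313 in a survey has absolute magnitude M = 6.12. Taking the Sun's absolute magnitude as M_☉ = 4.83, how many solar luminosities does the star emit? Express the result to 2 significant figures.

L/L_☉ ≈ 0.30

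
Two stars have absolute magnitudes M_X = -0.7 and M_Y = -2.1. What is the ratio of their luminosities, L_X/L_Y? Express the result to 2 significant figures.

ΔM = M_X − M_Y = 1.4
L_X/L_Y = 10^(−0.4 ΔM) = 10^-0.560 = 0.2754

L_X/L_Y ≈ 0.28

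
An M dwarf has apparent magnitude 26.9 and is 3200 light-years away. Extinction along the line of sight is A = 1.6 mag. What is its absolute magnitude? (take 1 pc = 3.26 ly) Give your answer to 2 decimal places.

M ≈ 15.34

d = 3200 ly / 3.26 = 981.6 pc
5 log₁₀(d/10 pc) = 5 log₁₀(981.6) − 5 = 9.960
M = m − 5 log₁₀(d/10) − A = 26.9 − 9.960 − 1.6 = 15.340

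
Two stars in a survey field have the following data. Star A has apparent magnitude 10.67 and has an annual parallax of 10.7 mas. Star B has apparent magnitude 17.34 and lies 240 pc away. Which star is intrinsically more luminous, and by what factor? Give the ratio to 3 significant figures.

Star A: p = 10.7 mas = 0.0107″ → d = 1/p = 93.46 pc
Star A: M = m − 5 log₁₀ d + 5 = 10.67 − 5·1.9706 + 5 = 5.817
Star B: M = m − 5 log₁₀ d + 5 = 17.34 − 5·2.3802 + 5 = 10.439
ΔM = M_A − M_B = 5.817 − (10.439) = -4.622; smaller M is more luminous → Star A.
L ratio = 10^(0.4 |ΔM|) = 10^1.849 = 70.60

Star A is more luminous, by a factor of 70.6.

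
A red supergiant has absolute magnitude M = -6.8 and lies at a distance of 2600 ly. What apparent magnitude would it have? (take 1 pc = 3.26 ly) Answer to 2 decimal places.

d = 2600 ly / 3.26 = 797.5 pc
m = M + 5 log₁₀ d − 5 = -6.8 + 5·2.9018 − 5 = 2.709

m ≈ 2.71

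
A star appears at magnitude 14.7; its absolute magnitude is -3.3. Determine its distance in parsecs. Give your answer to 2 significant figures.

μ = m − M = 18.000
m − M = 5 log₁₀ d − 5
log₁₀ d = (m − M)/5 + 1 = 4.6000
d = 10^4.6000 = 39810 pc

d ≈ 40000 pc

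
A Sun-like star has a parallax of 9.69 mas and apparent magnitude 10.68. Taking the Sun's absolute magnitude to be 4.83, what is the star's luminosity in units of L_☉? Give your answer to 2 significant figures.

d = 1/p = 1000/9.69 mas = 103.2 pc
M = m − 5 log₁₀ d + 5 = 10.68 − 5·2.0137 + 5 = 5.612
M − M_☉ = 5.612 − 4.83 = 0.782
L/L_☉ = 10^(−0.4 × 0.782) = 0.4868

L/L_☉ ≈ 0.49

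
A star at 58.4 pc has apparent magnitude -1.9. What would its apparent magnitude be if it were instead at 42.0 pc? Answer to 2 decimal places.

m ≈ -2.62

Flux ∝ 1/d², so Δm = 5 log₁₀(d₂/d₁) = 5 log₁₀(42.0/58.4) = -0.716
m₂ = m₁ + Δm = -1.9 + (-0.716) = -2.616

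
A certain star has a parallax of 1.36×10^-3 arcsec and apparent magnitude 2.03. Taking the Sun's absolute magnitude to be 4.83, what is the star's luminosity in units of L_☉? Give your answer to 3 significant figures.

d = 1/p = 1/1.36×10^-3″ = 735.3 pc
M = m − 5 log₁₀ d + 5 = 2.03 − 5·2.8665 + 5 = -7.302
M − M_☉ = -7.302 − 4.83 = -12.132
L/L_☉ = 10^(−0.4 × -12.132) = 71270

L/L_☉ ≈ 71300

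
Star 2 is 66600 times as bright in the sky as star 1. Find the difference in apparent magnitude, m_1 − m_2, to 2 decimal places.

m_1 − m_2 ≈ 12.06

Pogson: Δm = −2.5 log₁₀(ratio) = −2.5 log₁₀(66600) = −2.5 × 4.8235 = -12.059
Star 2 is brighter so has the smaller magnitude: m_1 − m_2 is positive.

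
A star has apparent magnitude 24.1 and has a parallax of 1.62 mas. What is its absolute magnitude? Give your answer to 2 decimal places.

M ≈ 15.15

p = 1.62 mas = 1.62×10^-3″ → d = 1/p = 617.3 pc
5 log₁₀(d/10 pc) = 5 log₁₀(617.3) − 5 = 8.952
M = m − 5 log₁₀(d/10) = 24.1 − 8.952 = 15.148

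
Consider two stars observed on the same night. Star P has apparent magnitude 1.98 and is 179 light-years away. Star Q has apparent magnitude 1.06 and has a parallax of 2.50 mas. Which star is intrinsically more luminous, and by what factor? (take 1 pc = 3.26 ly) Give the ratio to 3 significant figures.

Star Q is more luminous, by a factor of 124.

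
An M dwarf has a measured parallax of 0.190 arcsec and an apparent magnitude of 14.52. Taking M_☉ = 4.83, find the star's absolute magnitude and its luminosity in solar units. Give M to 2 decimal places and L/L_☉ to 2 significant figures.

M ≈ 15.91; L/L_☉ ≈ 3.7×10^-5

d = 1/p = 1/0.190″ = 5.263 pc
M = m − 5 log₁₀ d + 5 = 14.52 − 5·0.7212 + 5 = 15.914
M − M_☉ = 15.914 − 4.83 = 11.084
L/L_☉ = 10^(−0.4 × 11.084) = 3.685×10^-5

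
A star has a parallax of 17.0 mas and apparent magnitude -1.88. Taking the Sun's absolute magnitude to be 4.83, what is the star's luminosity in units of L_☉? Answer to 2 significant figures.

L/L_☉ ≈ 17000

d = 1/p = 1000/17.0 mas = 58.82 pc
M = m − 5 log₁₀ d + 5 = -1.88 − 5·1.7696 + 5 = -5.728
M − M_☉ = -5.728 − 4.83 = -10.558
L/L_☉ = 10^(−0.4 × -10.558) = 16710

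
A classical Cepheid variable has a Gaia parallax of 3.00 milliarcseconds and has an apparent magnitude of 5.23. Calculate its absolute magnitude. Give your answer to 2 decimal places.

M ≈ -2.38

p = 3.00 mas = 3.00×10^-3″ → d = 1/p = 333.3 pc
5 log₁₀(d/10 pc) = 5 log₁₀(333.3) − 5 = 7.614
M = m − 5 log₁₀(d/10) = 5.23 − 7.614 = -2.384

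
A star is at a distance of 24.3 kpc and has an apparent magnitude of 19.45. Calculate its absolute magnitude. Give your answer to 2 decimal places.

M ≈ 2.52

d = 24.3 kpc = 24300 pc
5 log₁₀(d/10 pc) = 5 log₁₀(24300) − 5 = 16.928
M = m − 5 log₁₀(d/10) = 19.45 − 16.928 = 2.522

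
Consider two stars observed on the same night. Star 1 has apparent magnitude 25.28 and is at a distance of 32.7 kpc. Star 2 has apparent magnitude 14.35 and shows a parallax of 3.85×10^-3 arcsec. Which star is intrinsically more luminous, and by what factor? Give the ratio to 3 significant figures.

Star 2 is more luminous, by a factor of 1.49.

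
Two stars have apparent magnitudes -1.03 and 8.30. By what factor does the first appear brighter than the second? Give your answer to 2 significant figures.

Magnitude difference = -9.33
Flux ratio = 10^(−0.4 Δm) = 10^(−0.4 × -9.33) = 10^3.732 = 5395

5400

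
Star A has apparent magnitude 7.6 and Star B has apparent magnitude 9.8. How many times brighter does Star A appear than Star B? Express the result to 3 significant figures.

7.59

Δm = 7.6 − (9.8) = -2.2
Flux ratio = 10^(−0.4 Δm) = 10^(−0.4 × -2.2) = 10^0.880 = 7.586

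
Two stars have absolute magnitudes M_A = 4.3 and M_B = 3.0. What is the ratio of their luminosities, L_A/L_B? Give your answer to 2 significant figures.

ΔM = M_A − M_B = 1.3
L_A/L_B = 10^(−0.4 ΔM) = 10^-0.520 = 0.3020

L_A/L_B ≈ 0.30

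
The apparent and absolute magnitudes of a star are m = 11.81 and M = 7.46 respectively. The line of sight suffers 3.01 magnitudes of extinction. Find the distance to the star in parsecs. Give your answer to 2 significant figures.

d ≈ 19 pc

m − M = 5 log₁₀(d/10 pc) + A  ⇒  11.81 − (7.46) − 3.01 = 5 log₁₀(d/10)
1.340 = 5 log₁₀(d/10)
log₁₀ d = (m − M − A)/5 + 1 = 1.2680
d = 10^1.2680 = 18.54 pc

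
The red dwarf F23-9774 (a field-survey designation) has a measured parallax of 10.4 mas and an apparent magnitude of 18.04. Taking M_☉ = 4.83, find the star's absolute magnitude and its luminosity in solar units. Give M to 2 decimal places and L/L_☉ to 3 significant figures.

d = 1/p = 1000/10.4 mas = 96.15 pc
M = m − 5 log₁₀ d + 5 = 18.04 − 5·1.9830 + 5 = 13.125
M − M_☉ = 13.125 − 4.83 = 8.295
L/L_☉ = 10^(−0.4 × 8.295) = 4.808×10^-4

M ≈ 13.13; L/L_☉ ≈ 4.81×10^-4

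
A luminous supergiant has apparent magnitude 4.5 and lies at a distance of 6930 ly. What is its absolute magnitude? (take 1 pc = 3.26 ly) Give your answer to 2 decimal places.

M ≈ -7.14

d = 6930 ly / 3.26 = 2126 pc
5 log₁₀(d/10 pc) = 5 log₁₀(2126) − 5 = 11.638
M = m − 5 log₁₀(d/10) = 4.5 − 11.638 = -7.138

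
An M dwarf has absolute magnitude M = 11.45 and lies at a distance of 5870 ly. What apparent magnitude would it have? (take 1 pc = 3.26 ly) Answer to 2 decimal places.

m ≈ 22.73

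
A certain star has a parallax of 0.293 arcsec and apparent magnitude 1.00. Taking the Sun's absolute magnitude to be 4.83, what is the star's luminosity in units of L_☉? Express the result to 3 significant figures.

L/L_☉ ≈ 3.97

d = 1/p = 1/0.293″ = 3.413 pc
M = m − 5 log₁₀ d + 5 = 1.00 − 5·0.5331 + 5 = 3.334
M − M_☉ = 3.334 − 4.83 = -1.496
L/L_☉ = 10^(−0.4 × -1.496) = 3.965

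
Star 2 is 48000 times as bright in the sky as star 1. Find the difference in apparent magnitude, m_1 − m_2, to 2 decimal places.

Pogson: Δm = −2.5 log₁₀(ratio) = −2.5 log₁₀(48000) = −2.5 × 4.6812 = -11.703
Star 2 is brighter so has the smaller magnitude: m_1 − m_2 is positive.

m_1 − m_2 ≈ 11.70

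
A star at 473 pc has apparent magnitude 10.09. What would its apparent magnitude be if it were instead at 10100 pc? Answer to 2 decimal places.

Flux ∝ 1/d², so Δm = 5 log₁₀(d₂/d₁) = 5 log₁₀(10100/473) = 6.647
m₂ = m₁ + Δm = 10.09 + (6.647) = 16.737

m ≈ 16.74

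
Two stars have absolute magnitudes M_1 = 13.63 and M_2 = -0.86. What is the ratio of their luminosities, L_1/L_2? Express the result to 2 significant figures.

ΔM = M_1 − M_2 = 14.49
L_1/L_2 = 10^(−0.4 ΔM) = 10^-5.796 = 1.600×10^-6

L_1/L_2 ≈ 1.6×10^-6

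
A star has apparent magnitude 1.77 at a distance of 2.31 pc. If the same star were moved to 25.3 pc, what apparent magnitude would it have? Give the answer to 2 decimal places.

Flux ∝ 1/d², so Δm = 5 log₁₀(d₂/d₁) = 5 log₁₀(25.3/2.31) = 5.198
m₂ = m₁ + Δm = 1.77 + (5.198) = 6.968

m ≈ 6.97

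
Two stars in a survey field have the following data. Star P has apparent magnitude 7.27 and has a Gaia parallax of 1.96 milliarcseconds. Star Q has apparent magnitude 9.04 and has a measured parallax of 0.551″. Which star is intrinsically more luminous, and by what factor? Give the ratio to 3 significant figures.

Star P is more luminous, by a factor of 403000.

Star P: p = 1.96 mas = 1.96×10^-3″ → d = 1/p = 510.2 pc
Star P: M = m − 5 log₁₀ d + 5 = 7.27 − 5·2.7077 + 5 = -1.269
Star Q: d = 1/p = 1/0.551″ = 1.815 pc
Star Q: M = m − 5 log₁₀ d + 5 = 9.04 − 5·0.2588 + 5 = 12.746
ΔM = M_P − M_Q = -1.269 − (12.746) = -14.014; smaller M is more luminous → Star P.
L ratio = 10^(0.4 |ΔM|) = 10^5.606 = 403500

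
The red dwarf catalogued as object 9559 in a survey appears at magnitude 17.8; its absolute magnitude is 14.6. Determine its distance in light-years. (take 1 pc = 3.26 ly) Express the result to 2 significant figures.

d ≈ 140 ly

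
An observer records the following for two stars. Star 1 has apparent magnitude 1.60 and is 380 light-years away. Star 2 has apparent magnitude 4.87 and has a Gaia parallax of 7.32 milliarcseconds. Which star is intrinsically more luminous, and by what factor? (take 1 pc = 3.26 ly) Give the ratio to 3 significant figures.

Star 1: d = 380 ly / 3.26 = 116.6 pc
Star 1: M = m − 5 log₁₀ d + 5 = 1.60 − 5·2.0666 + 5 = -3.733
Star 2: p = 7.32 mas = 7.32×10^-3″ → d = 1/p = 136.6 pc
Star 2: M = m − 5 log₁₀ d + 5 = 4.87 − 5·2.1355 + 5 = -0.807
ΔM = M_1 − M_2 = -3.733 − (-0.807) = -2.925; smaller M is more luminous → Star 1.
L ratio = 10^(0.4 |ΔM|) = 10^1.170 = 14.80

Star 1 is more luminous, by a factor of 14.8.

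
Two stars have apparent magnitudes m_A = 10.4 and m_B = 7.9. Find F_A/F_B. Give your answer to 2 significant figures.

F_A/F_B ≈ 0.10

Δm = 10.4 − (7.9) = 2.5
Flux ratio = 10^(−0.4 Δm) = 10^(−0.4 × 2.5) = 10^-1.000 = 0.1000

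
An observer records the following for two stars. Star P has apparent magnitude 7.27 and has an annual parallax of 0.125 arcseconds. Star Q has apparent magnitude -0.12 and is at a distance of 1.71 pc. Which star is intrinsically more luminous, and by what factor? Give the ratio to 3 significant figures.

Star P: d = 1/p = 1/0.125″ = 8.000 pc
Star P: M = m − 5 log₁₀ d + 5 = 7.27 − 5·0.9031 + 5 = 7.755
Star Q: M = m − 5 log₁₀ d + 5 = -0.12 − 5·0.2330 + 5 = 3.715
ΔM = M_P − M_Q = 7.755 − (3.715) = 4.040; smaller M is more luminous → Star Q.
L ratio = 10^(0.4 |ΔM|) = 10^1.616 = 41.29

Star Q is more luminous, by a factor of 41.3.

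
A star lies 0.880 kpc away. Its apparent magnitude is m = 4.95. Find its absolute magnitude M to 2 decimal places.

M ≈ -4.77

d = 0.880 kpc = 880.0 pc
5 log₁₀(d/10 pc) = 5 log₁₀(880.0) − 5 = 9.722
M = m − 5 log₁₀(d/10) = 4.95 − 9.722 = -4.772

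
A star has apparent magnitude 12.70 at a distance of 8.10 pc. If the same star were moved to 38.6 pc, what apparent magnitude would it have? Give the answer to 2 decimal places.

Flux ∝ 1/d², so Δm = 5 log₁₀(d₂/d₁) = 5 log₁₀(38.6/8.10) = 3.391
m₂ = m₁ + Δm = 12.70 + (3.391) = 16.091

m ≈ 16.09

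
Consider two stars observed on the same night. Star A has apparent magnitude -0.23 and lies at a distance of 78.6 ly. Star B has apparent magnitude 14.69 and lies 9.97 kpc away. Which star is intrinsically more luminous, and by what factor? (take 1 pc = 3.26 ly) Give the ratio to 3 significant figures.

Star A is more luminous, by a factor of 5.43.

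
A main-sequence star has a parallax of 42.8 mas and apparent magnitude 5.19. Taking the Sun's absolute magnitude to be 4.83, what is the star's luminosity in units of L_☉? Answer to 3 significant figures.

L/L_☉ ≈ 3.92

d = 1/p = 1000/42.8 mas = 23.36 pc
M = m − 5 log₁₀ d + 5 = 5.19 − 5·1.3686 + 5 = 3.347
M − M_☉ = 3.347 − 4.83 = -1.483
L/L_☉ = 10^(−0.4 × -1.483) = 3.918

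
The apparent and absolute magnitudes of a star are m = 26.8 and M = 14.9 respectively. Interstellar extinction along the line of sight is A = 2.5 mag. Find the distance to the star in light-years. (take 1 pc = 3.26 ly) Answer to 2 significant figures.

d ≈ 2500 ly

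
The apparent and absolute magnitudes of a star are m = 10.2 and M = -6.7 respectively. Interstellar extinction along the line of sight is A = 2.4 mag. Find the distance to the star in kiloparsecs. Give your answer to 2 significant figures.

d ≈ 7.9 kpc

m − M = 5 log₁₀(d/10 pc) + A  ⇒  10.2 − (-6.7) − 2.4 = 5 log₁₀(d/10)
14.500 = 5 log₁₀(d/10)
log₁₀ d = (m − M − A)/5 + 1 = 3.9000
d = 10^3.9000 = 7943 pc
= 7.943 kpc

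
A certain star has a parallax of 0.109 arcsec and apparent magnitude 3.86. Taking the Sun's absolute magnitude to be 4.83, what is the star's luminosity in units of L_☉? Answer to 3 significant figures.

d = 1/p = 1/0.109″ = 9.174 pc
M = m − 5 log₁₀ d + 5 = 3.86 − 5·0.9626 + 5 = 4.047
M − M_☉ = 4.047 − 4.83 = -0.783
L/L_☉ = 10^(−0.4 × -0.783) = 2.057

L/L_☉ ≈ 2.06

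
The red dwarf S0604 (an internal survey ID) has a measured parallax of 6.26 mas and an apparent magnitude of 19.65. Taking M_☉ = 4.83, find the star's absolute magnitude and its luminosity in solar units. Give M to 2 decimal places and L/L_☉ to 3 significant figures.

M ≈ 13.63; L/L_☉ ≈ 3.01×10^-4

d = 1/p = 1000/6.26 mas = 159.7 pc
M = m − 5 log₁₀ d + 5 = 19.65 − 5·2.2034 + 5 = 13.633
M − M_☉ = 13.633 − 4.83 = 8.803
L/L_☉ = 10^(−0.4 × 8.803) = 3.012×10^-4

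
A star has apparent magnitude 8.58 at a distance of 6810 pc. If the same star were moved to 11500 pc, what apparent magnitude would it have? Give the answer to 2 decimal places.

m ≈ 9.72

Flux ∝ 1/d², so Δm = 5 log₁₀(d₂/d₁) = 5 log₁₀(11500/6810) = 1.138
m₂ = m₁ + Δm = 8.58 + (1.138) = 9.718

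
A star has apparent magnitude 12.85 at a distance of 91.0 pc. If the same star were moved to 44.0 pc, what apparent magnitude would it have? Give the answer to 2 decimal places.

Flux ∝ 1/d², so Δm = 5 log₁₀(d₂/d₁) = 5 log₁₀(44.0/91.0) = -1.578
m₂ = m₁ + Δm = 12.85 + (-1.578) = 11.272

m ≈ 11.27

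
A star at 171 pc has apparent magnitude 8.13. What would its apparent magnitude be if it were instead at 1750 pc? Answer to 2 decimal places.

Flux ∝ 1/d², so Δm = 5 log₁₀(d₂/d₁) = 5 log₁₀(1750/171) = 5.050
m₂ = m₁ + Δm = 8.13 + (5.050) = 13.180

m ≈ 13.18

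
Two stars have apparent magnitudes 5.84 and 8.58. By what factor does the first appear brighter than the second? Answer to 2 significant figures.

Magnitude difference = -2.74
Flux ratio = 10^(−0.4 Δm) = 10^(−0.4 × -2.74) = 10^1.096 = 12.47

12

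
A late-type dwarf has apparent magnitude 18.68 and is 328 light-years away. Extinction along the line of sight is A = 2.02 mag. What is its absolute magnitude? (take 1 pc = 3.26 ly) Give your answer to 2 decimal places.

M ≈ 11.65

d = 328 ly / 3.26 = 100.6 pc
5 log₁₀(d/10 pc) = 5 log₁₀(100.6) − 5 = 5.013
M = m − 5 log₁₀(d/10) − A = 18.68 − 5.013 − 2.02 = 11.647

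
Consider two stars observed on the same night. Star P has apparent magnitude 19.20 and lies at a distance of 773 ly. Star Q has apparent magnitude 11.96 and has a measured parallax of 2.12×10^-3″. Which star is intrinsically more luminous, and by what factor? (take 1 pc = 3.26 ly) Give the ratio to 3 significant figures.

Star P: d = 773 ly / 3.26 = 237.1 pc
Star P: M = m − 5 log₁₀ d + 5 = 19.20 − 5·2.3750 + 5 = 12.325
Star Q: d = 1/p = 1/2.12×10^-3″ = 471.7 pc
Star Q: M = m − 5 log₁₀ d + 5 = 11.96 − 5·2.6737 + 5 = 3.592
ΔM = M_P − M_Q = 12.325 − (3.592) = 8.734; smaller M is more luminous → Star Q.
L ratio = 10^(0.4 |ΔM|) = 10^3.493 = 3115

Star Q is more luminous, by a factor of 3110.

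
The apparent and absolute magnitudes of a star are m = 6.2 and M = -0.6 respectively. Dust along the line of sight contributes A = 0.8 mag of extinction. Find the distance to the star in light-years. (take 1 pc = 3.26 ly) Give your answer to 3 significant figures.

m − M = 5 log₁₀(d/10 pc) + A  ⇒  6.2 − (-0.6) − 0.8 = 5 log₁₀(d/10)
6.000 = 5 log₁₀(d/10)
log₁₀ d = (m − M − A)/5 + 1 = 2.2000
d = 10^2.2000 = 158.5 pc
= 516.7 ly

d ≈ 517 ly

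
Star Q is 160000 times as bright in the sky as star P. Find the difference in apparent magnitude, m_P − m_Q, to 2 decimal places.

m_P − m_Q ≈ 13.01

Pogson: Δm = −2.5 log₁₀(ratio) = −2.5 log₁₀(160000) = −2.5 × 5.2041 = -13.010
Star Q is brighter so has the smaller magnitude: m_P − m_Q is positive.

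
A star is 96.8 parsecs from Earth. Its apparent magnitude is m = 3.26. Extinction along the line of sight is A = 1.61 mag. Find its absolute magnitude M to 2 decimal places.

M ≈ -3.28

5 log₁₀(d/10 pc) = 5 log₁₀(96.80) − 5 = 4.929
M = m − 5 log₁₀(d/10) − A = 3.26 − 4.929 − 1.61 = -3.279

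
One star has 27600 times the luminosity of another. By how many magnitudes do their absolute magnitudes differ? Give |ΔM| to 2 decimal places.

Pogson: ΔM = −2.5 log₁₀(ratio) = −2.5 log₁₀(27600) = −2.5 × 4.4409 = -11.102

|ΔM| ≈ 11.10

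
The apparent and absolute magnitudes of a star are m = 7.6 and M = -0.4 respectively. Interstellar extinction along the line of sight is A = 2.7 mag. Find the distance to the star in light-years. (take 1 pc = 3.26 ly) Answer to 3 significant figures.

d ≈ 374 ly

m − M = 5 log₁₀(d/10 pc) + A  ⇒  7.6 − (-0.4) − 2.7 = 5 log₁₀(d/10)
5.300 = 5 log₁₀(d/10)
log₁₀ d = (m − M − A)/5 + 1 = 2.0600
d = 10^2.0600 = 114.8 pc
= 374.3 ly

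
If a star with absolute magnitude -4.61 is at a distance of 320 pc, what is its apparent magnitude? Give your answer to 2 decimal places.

m ≈ 2.92

m = M + 5 log₁₀ d − 5 = -4.61 + 5·2.5051 − 5 = 2.916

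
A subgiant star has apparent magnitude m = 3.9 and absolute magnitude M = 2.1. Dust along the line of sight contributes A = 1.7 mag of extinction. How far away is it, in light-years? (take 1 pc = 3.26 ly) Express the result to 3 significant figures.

d ≈ 34.1 ly

m − M = 5 log₁₀(d/10 pc) + A  ⇒  3.9 − (2.1) − 1.7 = 5 log₁₀(d/10)
0.100 = 5 log₁₀(d/10)
log₁₀ d = (m − M − A)/5 + 1 = 1.0200
d = 10^1.0200 = 10.47 pc
= 34.14 ly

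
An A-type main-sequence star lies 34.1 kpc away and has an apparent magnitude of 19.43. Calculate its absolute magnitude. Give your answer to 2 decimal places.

d = 34.1 kpc = 34100 pc
5 log₁₀(d/10 pc) = 5 log₁₀(34100) − 5 = 17.664
M = m − 5 log₁₀(d/10) = 19.43 − 17.664 = 1.766

M ≈ 1.77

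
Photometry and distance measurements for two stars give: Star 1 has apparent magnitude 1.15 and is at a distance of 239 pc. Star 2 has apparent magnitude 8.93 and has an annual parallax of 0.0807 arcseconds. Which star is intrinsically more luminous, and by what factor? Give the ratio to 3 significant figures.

Star 1 is more luminous, by a factor of 481000.

Star 1: M = m − 5 log₁₀ d + 5 = 1.15 − 5·2.3784 + 5 = -5.742
Star 2: d = 1/p = 1/0.0807″ = 12.39 pc
Star 2: M = m − 5 log₁₀ d + 5 = 8.93 − 5·1.0931 + 5 = 8.464
ΔM = M_1 − M_2 = -5.742 − (8.464) = -14.206; smaller M is more luminous → Star 1.
L ratio = 10^(0.4 |ΔM|) = 10^5.683 = 481400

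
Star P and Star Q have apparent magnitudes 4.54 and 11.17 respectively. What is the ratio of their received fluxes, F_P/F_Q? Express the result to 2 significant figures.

F_P/F_Q ≈ 450

Δm = 4.54 − (11.17) = -6.63
Flux ratio = 10^(−0.4 Δm) = 10^(−0.4 × -6.63) = 10^2.652 = 448.7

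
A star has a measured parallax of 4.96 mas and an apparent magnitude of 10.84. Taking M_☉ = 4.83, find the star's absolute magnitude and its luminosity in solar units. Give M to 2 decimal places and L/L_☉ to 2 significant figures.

d = 1/p = 1000/4.96 mas = 201.6 pc
M = m − 5 log₁₀ d + 5 = 10.84 − 5·2.3045 + 5 = 4.317
M − M_☉ = 4.317 − 4.83 = -0.513
L/L_☉ = 10^(−0.4 × -0.513) = 1.603

M ≈ 4.32; L/L_☉ ≈ 1.6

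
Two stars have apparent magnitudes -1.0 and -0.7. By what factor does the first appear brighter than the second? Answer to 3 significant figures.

1.32

Δm = -1.0 − (-0.7) = -0.3
Flux ratio = 10^(−0.4 Δm) = 10^(−0.4 × -0.3) = 10^0.120 = 1.318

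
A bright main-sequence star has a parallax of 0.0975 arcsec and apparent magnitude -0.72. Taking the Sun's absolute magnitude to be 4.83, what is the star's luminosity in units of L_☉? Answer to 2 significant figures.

L/L_☉ ≈ 170

d = 1/p = 1/0.0975″ = 10.26 pc
M = m − 5 log₁₀ d + 5 = -0.72 − 5·1.0110 + 5 = -0.775
M − M_☉ = -0.775 − 4.83 = -5.605
L/L_☉ = 10^(−0.4 × -5.605) = 174.6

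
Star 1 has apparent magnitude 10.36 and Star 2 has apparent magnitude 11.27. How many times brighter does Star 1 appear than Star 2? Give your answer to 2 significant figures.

2.3

Δm = 10.36 − (11.27) = -0.91
Flux ratio = 10^(−0.4 Δm) = 10^(−0.4 × -0.91) = 10^0.364 = 2.312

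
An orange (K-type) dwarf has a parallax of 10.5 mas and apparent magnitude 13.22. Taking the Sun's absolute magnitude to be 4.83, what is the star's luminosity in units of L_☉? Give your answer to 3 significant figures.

d = 1/p = 1000/10.5 mas = 95.24 pc
M = m − 5 log₁₀ d + 5 = 13.22 − 5·1.9788 + 5 = 8.326
M − M_☉ = 8.326 − 4.83 = 3.496
L/L_☉ = 10^(−0.4 × 3.496) = 0.03996

L/L_☉ ≈ 0.0400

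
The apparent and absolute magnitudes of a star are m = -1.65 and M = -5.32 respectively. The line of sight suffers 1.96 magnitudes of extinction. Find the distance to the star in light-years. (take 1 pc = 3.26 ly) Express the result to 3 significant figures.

m − M = 5 log₁₀(d/10 pc) + A  ⇒  -1.65 − (-5.32) − 1.96 = 5 log₁₀(d/10)
1.710 = 5 log₁₀(d/10)
log₁₀ d = (m − M − A)/5 + 1 = 1.3420
d = 10^1.3420 = 21.98 pc
= 71.65 ly

d ≈ 71.7 ly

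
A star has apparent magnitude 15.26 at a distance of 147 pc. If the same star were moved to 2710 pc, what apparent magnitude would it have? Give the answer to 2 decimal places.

m ≈ 21.59

Flux ∝ 1/d², so Δm = 5 log₁₀(d₂/d₁) = 5 log₁₀(2710/147) = 6.328
m₂ = m₁ + Δm = 15.26 + (6.328) = 21.588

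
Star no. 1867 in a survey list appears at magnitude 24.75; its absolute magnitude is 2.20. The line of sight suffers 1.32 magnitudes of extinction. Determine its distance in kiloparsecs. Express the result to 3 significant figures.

d ≈ 176 kpc

m − M = 5 log₁₀(d/10 pc) + A  ⇒  24.75 − (2.20) − 1.32 = 5 log₁₀(d/10)
21.230 = 5 log₁₀(d/10)
log₁₀ d = (m − M − A)/5 + 1 = 5.2460
d = 10^5.2460 = 176200 pc
= 176.2 kpc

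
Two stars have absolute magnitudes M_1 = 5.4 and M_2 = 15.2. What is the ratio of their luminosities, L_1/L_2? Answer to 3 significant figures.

L_1/L_2 ≈ 8320

ΔM = M_1 − M_2 = -9.8
L_1/L_2 = 10^(−0.4 ΔM) = 10^3.920 = 8318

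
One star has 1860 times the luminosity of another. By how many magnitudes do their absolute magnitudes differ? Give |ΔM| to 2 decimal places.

|ΔM| ≈ 8.17

Pogson: ΔM = −2.5 log₁₀(ratio) = −2.5 log₁₀(1860) = −2.5 × 3.2695 = -8.174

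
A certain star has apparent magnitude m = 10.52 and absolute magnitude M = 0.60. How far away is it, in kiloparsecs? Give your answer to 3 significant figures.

d ≈ 0.964 kpc

Distance modulus: m − M = 10.52 − (0.60) = 9.920
m − M = 5 log₁₀ d − 5
log₁₀ d = (m − M)/5 + 1 = 2.9840
d = 10^2.9840 = 963.8 pc
= 0.9638 kpc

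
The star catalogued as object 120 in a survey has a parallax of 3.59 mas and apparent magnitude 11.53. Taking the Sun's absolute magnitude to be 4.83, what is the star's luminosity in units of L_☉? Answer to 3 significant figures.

L/L_☉ ≈ 1.62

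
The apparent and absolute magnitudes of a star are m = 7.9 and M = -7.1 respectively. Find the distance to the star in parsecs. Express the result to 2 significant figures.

μ = m − M = 15.000
m − M = 5 log₁₀ d − 5
log₁₀ d = (m − M)/5 + 1 = 4.0000
d = 10^4.0000 = 10000 pc

d ≈ 10000 pc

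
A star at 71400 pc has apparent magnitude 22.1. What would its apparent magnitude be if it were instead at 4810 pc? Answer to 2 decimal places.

m ≈ 16.24

Flux ∝ 1/d², so Δm = 5 log₁₀(d₂/d₁) = 5 log₁₀(4810/71400) = -5.858
m₂ = m₁ + Δm = 22.1 + (-5.858) = 16.242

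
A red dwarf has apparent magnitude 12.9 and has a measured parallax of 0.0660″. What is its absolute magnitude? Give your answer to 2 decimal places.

M ≈ 12.00

d = 1/p = 1/0.0660″ = 15.15 pc
5 log₁₀(d/10 pc) = 5 log₁₀(15.15) − 5 = 0.902
M = m − 5 log₁₀(d/10) = 12.9 − 0.902 = 11.998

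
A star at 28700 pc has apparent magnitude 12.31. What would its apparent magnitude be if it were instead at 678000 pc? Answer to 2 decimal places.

m ≈ 19.18

Flux ∝ 1/d², so Δm = 5 log₁₀(d₂/d₁) = 5 log₁₀(678000/28700) = 6.867
m₂ = m₁ + Δm = 12.31 + (6.867) = 19.177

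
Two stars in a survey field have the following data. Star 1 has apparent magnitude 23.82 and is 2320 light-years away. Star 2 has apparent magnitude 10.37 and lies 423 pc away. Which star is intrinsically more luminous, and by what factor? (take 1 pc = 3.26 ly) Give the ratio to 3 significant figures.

Star 1: d = 2320 ly / 3.26 = 711.7 pc
Star 1: M = m − 5 log₁₀ d + 5 = 23.82 − 5·2.8523 + 5 = 14.559
Star 2: M = m − 5 log₁₀ d + 5 = 10.37 − 5·2.6263 + 5 = 2.238
ΔM = M_1 − M_2 = 14.559 − (2.238) = 12.320; smaller M is more luminous → Star 2.
L ratio = 10^(0.4 |ΔM|) = 10^4.928 = 84750

Star 2 is more luminous, by a factor of 84800.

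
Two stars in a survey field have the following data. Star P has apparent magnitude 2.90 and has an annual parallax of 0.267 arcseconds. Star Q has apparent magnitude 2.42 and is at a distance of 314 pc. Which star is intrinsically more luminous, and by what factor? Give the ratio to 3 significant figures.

Star Q is more luminous, by a factor of 10900.

Star P: d = 1/p = 1/0.267″ = 3.745 pc
Star P: M = m − 5 log₁₀ d + 5 = 2.90 − 5·0.5735 + 5 = 5.033
Star Q: M = m − 5 log₁₀ d + 5 = 2.42 − 5·2.4969 + 5 = -5.065
ΔM = M_P − M_Q = 5.033 − (-5.065) = 10.097; smaller M is more luminous → Star Q.
L ratio = 10^(0.4 |ΔM|) = 10^4.039 = 10940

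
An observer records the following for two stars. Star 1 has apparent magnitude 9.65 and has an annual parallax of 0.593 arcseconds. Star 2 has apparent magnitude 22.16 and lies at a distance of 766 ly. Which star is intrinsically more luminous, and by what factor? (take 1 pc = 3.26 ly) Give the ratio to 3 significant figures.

Star 1: d = 1/p = 1/0.593″ = 1.686 pc
Star 1: M = m − 5 log₁₀ d + 5 = 9.65 − 5·0.2269 + 5 = 13.515
Star 2: d = 766 ly / 3.26 = 235.0 pc
Star 2: M = m − 5 log₁₀ d + 5 = 22.16 − 5·2.3710 + 5 = 15.305
ΔM = M_1 − M_2 = 13.515 − (15.305) = -1.790; smaller M is more luminous → Star 1.
L ratio = 10^(0.4 |ΔM|) = 10^0.716 = 5.198

Star 1 is more luminous, by a factor of 5.20.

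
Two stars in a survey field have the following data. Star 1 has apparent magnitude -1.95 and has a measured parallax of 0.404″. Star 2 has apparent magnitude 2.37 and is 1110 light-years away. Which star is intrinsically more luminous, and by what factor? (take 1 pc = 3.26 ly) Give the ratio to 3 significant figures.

Star 1: d = 1/p = 1/0.404″ = 2.475 pc
Star 1: M = m − 5 log₁₀ d + 5 = -1.95 − 5·0.3936 + 5 = 1.082
Star 2: d = 1110 ly / 3.26 = 340.5 pc
Star 2: M = m − 5 log₁₀ d + 5 = 2.37 − 5·2.5321 + 5 = -5.291
ΔM = M_1 − M_2 = 1.082 − (-5.291) = 6.372; smaller M is more luminous → Star 2.
L ratio = 10^(0.4 |ΔM|) = 10^2.549 = 354.0

Star 2 is more luminous, by a factor of 354.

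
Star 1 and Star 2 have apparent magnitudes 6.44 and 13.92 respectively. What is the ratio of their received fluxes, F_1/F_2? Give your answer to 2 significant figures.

Magnitude difference = -7.48
Flux ratio = 10^(−0.4 Δm) = 10^(−0.4 × -7.48) = 10^2.992 = 981.7

F_1/F_2 ≈ 980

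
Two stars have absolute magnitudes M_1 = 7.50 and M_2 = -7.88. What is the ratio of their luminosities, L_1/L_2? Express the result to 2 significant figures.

ΔM = M_1 − M_2 = 15.38
L_1/L_2 = 10^(−0.4 ΔM) = 10^-6.152 = 7.047×10^-7

L_1/L_2 ≈ 7.0×10^-7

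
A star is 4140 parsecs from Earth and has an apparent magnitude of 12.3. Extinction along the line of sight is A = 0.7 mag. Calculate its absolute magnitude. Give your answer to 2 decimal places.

5 log₁₀(d/10 pc) = 5 log₁₀(4140) − 5 = 13.085
M = m − 5 log₁₀(d/10) − A = 12.3 − 13.085 − 0.7 = -1.485

M ≈ -1.49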